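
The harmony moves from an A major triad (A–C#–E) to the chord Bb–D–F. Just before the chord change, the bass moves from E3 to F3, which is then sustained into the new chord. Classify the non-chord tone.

The harmony at that moment is A major triad (A, C#, E); F3 is not a chord tone.
It is approached by step up from E3 and then sustained as the same pitch into the next harmony.
Arriving early and becoming a chord tone when the harmony changes — an anticipation.

F3 is an anticipation.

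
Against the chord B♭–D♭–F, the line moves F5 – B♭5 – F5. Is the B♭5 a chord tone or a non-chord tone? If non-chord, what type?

Bb minor triad contains B♭, D♭, F; B♭ is the root, so it is a chord tone.

Chord tone (the root of Bb minor triad).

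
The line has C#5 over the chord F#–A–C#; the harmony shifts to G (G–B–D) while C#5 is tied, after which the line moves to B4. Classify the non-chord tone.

The harmony at that moment is G major triad (G, B, D); C#5 is not a chord tone.
It is held over (the same pitch as the preceding C#5) and left by step down to B4.
Held over from the previous chord and resolving down by step — a suspension.

C#5 is a suspension.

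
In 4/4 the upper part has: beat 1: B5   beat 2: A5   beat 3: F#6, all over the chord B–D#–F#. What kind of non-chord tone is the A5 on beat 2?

The harmony at that moment is B major triad (B, D#, F#); A5 is not a chord tone.
It is approached by step down from B5 and left by leap up to F#6.
Step in, leap out, on a weak beat — an escape tone.

Escape tone.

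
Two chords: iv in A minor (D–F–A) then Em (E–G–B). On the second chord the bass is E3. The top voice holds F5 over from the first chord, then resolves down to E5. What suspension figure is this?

At the second chord the bass is E3. The suspended F5 lies a ninth above the bass; after resolving down by step to E5, the interval above the bass becomes an octave.
Suspension figures are named by those two intervals: 9–8.

9–8 suspension.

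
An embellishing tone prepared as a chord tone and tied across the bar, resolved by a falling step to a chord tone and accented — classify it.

Suspension.

Approach: by preparation — the pitch is first a chord tone, then held (tied or repeated) while the harmony changes under it. Departure: down by step. Metric position: strong.
A prepared dissonance that resolves downward by step — a suspension. (The same figure resolving upward would be a retardation.)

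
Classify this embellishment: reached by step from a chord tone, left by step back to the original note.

Approach: by step. Departure: by step in the opposite direction, back to the starting pitch.
Stepwise on both sides but reversing to return to the same chord tone — a neighbor tone. (Had it continued onward in the same direction it would be a passing tone instead.)

Neighbor tone.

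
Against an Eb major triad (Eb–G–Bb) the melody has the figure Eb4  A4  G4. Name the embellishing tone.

The harmony at that moment is Eb major triad (Eb, G, Bb); A4 is not a chord tone.
It is approached by leap up from Eb4 and left by step down to G4.
Leap in, step out — an appoggiatura.

A4 is an appoggiatura.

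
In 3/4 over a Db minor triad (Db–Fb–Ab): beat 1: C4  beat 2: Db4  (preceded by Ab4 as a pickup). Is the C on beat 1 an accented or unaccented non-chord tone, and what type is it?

Accented appoggiatura.

The harmony at that moment is Db minor triad (Db, Fb, Ab); C4 is not a chord tone.
It is approached by leap down from Ab4 and left by step up to Db4.
Leap in, step out — an appoggiatura.
It falls on the downbeat, so it is accented.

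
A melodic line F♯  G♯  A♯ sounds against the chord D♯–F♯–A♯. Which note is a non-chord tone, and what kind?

G♯ is a passing tone.

The harmony at that moment is D♯ minor triad (D♯, F♯, A♯); G♯ is not a chord tone.
It is approached by step up from F♯ and left by step up to A♯.
Step in, step out in the same direction — a passing tone.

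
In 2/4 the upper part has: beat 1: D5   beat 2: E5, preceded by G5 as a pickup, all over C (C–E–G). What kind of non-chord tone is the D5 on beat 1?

The harmony at that moment is C major triad (C, E, G); D5 is not a chord tone.
It is approached by leap down from G5 and left by step up to E5.
Leap in, step out, metrically accented — an appoggiatura.

Appoggiatura.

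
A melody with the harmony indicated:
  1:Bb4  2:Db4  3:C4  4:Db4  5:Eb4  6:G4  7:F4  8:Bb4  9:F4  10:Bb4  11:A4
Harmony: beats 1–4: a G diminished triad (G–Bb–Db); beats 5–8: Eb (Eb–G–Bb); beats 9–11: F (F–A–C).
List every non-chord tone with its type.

C4 (beat 3) — neighbor tone; F4 (beat 7) — escape tone; Bb4 (beat 10) — appoggiatura.

The harmony at that moment is G diminished triad (G, Bb, Db); C4 is not a chord tone.
It is approached by step down from Db4 and left by step up to Db4.
Step away and step back to the same note — a neighbor tone (lower neighbor).
The harmony at that moment is Eb major triad (Eb, G, Bb); F4 is not a chord tone.
It is approached by step down from G4 and left by leap up to Bb4.
Step in, leap out — an escape tone.
The harmony at that moment is F major triad (F, A, C); Bb4 is not a chord tone.
It is approached by leap up from F4 and left by step down to A4.
Leap in, step out — an appoggiatura.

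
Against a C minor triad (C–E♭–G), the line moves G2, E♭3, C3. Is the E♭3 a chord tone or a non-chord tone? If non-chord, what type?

Chord tone (the third of C minor triad).

C minor triad contains C, E♭, G; E♭ is the third, so it is a chord tone.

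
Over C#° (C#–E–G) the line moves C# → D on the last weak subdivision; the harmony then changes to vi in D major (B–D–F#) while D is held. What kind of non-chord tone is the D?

The harmony at that moment is C# diminished triad (C#, E, G); D is not a chord tone.
It is approached by step up from C# and then sustained as the same pitch into the next harmony.
Arriving early and becoming a chord tone when the harmony changes — an anticipation.

D is an anticipation.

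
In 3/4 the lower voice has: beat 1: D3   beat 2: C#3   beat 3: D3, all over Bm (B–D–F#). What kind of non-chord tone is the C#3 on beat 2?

The harmony at that moment is B minor triad (B, D, F#); C#3 is not a chord tone.
It is approached by step down from D3 and left by step up to D3.
Step away and step back to the same note — a neighbor tone (lower neighbor).

Lower neighbor tone.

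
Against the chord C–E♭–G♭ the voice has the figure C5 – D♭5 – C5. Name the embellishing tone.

The harmony at that moment is C diminished triad (C, E♭, G♭); D♭5 is not a chord tone.
It is approached by step up from C5 and left by step down to C5.
Step away and step back to the same note — a neighbor tone (upper neighbor).

D♭5 is a neighbor tone.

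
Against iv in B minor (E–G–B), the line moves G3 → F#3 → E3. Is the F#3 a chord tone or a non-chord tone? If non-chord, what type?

The harmony at that moment is E minor triad (E, G, B); F#3 is not a chord tone.
It is approached by step down from G3 and left by step down to E3.
Step in, step out in the same direction — a passing tone.

Non-chord tone — a passing tone.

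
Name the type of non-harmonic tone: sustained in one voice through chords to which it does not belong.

Pedal tone.

Approach: none. Departure: none — a single pitch is sustained while the chords change around it, passing through harmonies that do not contain it.
No melodic motion at all; the dissonance is created entirely by the moving harmonies against the stationary note — a pedal tone (pedal point).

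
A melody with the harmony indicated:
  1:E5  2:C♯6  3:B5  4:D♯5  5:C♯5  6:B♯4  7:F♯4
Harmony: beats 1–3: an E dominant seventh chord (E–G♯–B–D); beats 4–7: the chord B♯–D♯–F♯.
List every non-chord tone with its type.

The harmony at that moment is E dominant seventh chord (E, G♯, B, D); C♯6 is not a chord tone.
It is approached by leap up from E5 and left by step down to B5.
Leap in, step out — an appoggiatura.
The harmony at that moment is B♯ diminished triad (B♯, D♯, F♯); C♯5 is not a chord tone.
It is approached by step down from D♯5 and left by step down to B♯4.
Step in, step out in the same direction — a passing tone.

C♯6 (beat 2) — appoggiatura; C♯5 (beat 5) — passing tone.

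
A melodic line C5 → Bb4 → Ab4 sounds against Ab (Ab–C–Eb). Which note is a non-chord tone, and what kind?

Bb4 is a passing tone.

The harmony at that moment is Ab major triad (Ab, C, Eb); Bb4 is not a chord tone.
It is approached by step down from C5 and left by step down to Ab4.
Step in, step out in the same direction — a passing tone.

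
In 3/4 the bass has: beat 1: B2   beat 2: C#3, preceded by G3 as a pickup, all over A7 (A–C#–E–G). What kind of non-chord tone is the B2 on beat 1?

Appoggiatura.

The harmony at that moment is A dominant seventh chord (A, C#, E, G); B2 is not a chord tone.
It is approached by leap down from G3 and left by step up to C#3.
Leap in, step out, metrically accented — an appoggiatura.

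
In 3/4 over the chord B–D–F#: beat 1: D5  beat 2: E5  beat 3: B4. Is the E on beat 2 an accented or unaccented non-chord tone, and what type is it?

Unaccented escape tone.

The harmony at that moment is B minor triad (B, D, F#); E5 is not a chord tone.
It is approached by step up from D5 and left by leap down to B4.
Step in, leap out — an escape tone.
It falls on a weak beat, so it is unaccented.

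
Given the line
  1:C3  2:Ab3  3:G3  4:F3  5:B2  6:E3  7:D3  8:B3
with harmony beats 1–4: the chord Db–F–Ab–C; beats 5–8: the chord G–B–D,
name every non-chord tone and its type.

G3 (beat 3) — passing tone; E3 (beat 6) — appoggiatura.

The harmony at that moment is Db major seventh chord (Db, F, Ab, C); G3 is not a chord tone.
It is approached by step down from Ab3 and left by step down to F3.
Step in, step out in the same direction — a passing tone.
The harmony at that moment is G major triad (G, B, D); E3 is not a chord tone.
It is approached by leap up from B2 and left by step down to D3.
Leap in, step out — an appoggiatura.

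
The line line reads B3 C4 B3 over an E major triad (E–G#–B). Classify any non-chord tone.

C4 is a neighbor tone.

The harmony at that moment is E major triad (E, G#, B); C4 is not a chord tone.
It is approached by step up from B3 and left by step down to B3.
Step away and step back to the same note — a neighbor tone (upper neighbor).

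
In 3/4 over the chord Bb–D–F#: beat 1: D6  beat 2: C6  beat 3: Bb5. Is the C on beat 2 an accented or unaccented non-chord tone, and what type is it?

The harmony at that moment is Bb augmented triad (Bb, D, F#); C6 is not a chord tone.
It is approached by step down from D6 and left by step down to Bb5.
Step in, step out in the same direction — a passing tone.
It falls on a weak beat, so it is unaccented.

Unaccented passing tone.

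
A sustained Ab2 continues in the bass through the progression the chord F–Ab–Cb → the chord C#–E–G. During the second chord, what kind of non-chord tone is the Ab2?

The harmony at that moment is C# diminished triad (C#, E, G); Ab2 is not a chord tone.
It is held over (the same pitch as the preceding Ab2) and then sustained as the same pitch into the next harmony.
Sustained through a change of harmony — a pedal tone.

Pedal tone (pedal point).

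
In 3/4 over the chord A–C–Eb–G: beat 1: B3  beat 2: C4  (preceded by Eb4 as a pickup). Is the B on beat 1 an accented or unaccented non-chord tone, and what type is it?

Accented appoggiatura.

The harmony at that moment is A half-diminished seventh chord (A, C, Eb, G); B3 is not a chord tone.
It is approached by leap down from Eb4 and left by step up to C4.
Leap in, step out — an appoggiatura.
It falls on the downbeat, so it is accented.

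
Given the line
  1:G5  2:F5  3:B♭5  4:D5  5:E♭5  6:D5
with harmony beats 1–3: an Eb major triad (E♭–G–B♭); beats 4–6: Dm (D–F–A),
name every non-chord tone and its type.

The harmony at that moment is E♭ major triad (E♭, G, B♭); F5 is not a chord tone.
It is approached by step down from G5 and left by leap up to B♭5.
Step in, leap out — an escape tone.
The harmony at that moment is D minor triad (D, F, A); E♭5 is not a chord tone.
It is approached by step up from D5 and left by step down to D5.
Step away and step back to the same note — a neighbor tone (upper neighbor).

F5 (beat 2) — escape tone; E♭5 (beat 5) — neighbor tone.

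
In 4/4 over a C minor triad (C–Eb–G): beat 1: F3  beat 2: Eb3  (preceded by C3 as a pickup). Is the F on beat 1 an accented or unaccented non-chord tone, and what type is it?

Accented appoggiatura.

The harmony at that moment is C minor triad (C, Eb, G); F3 is not a chord tone.
It is approached by leap up from C3 and left by step down to Eb3.
Leap in, step out — an appoggiatura.
It falls on the downbeat, so it is accented.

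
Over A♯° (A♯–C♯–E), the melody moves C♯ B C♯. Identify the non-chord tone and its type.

The harmony at that moment is A♯ diminished triad (A♯, C♯, E); B is not a chord tone.
It is approached by step down from C♯ and left by step up to C♯.
Step away and step back to the same note — a neighbor tone (lower neighbor).

B is a neighbor tone.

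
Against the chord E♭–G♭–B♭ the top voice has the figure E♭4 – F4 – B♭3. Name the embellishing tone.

F4 is an escape tone.

The harmony at that moment is E♭ minor triad (E♭, G♭, B♭); F4 is not a chord tone.
It is approached by step up from E♭4 and left by leap down to B♭3.
Step in, leap out — an escape tone.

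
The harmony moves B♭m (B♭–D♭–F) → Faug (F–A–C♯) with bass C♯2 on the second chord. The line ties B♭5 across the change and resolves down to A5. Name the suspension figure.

7–6 suspension.

At the second chord the bass is C♯2. The suspended B♭5 lies a seventh above the bass; after resolving down by step to A5, the interval above the bass becomes a sixth.
Suspension figures are named by those two intervals: 7–6.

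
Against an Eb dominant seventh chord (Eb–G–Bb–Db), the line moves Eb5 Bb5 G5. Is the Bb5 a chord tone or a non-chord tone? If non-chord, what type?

Chord tone (the fifth of Eb dominant seventh chord).

Eb dominant seventh chord contains Eb, G, Bb, Db; Bb is the fifth, so it is a chord tone.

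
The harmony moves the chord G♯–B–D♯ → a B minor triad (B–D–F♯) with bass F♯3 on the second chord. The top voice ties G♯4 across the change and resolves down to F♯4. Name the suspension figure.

9–8 suspension.

At the second chord the bass is F♯3. The suspended G♯4 lies a ninth above the bass; after resolving down by step to F♯4, the interval above the bass becomes an octave.
Suspension figures are named by those two intervals: 9–8.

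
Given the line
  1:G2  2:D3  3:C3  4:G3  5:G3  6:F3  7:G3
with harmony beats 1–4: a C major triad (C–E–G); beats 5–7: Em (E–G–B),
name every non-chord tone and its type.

D3 (beat 2) — appoggiatura; F3 (beat 6) — neighbor tone.

The harmony at that moment is C major triad (C, E, G); D3 is not a chord tone.
It is approached by leap up from G2 and left by step down to C3.
Leap in, step out — an appoggiatura.
The harmony at that moment is E minor triad (E, G, B); F3 is not a chord tone.
It is approached by step down from G3 and left by step up to G3.
Step away and step back to the same note — a neighbor tone (lower neighbor).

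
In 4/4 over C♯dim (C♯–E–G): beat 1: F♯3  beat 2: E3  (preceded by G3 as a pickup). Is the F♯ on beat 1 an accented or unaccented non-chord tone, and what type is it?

The harmony at that moment is C♯ diminished triad (C♯, E, G); F♯3 is not a chord tone.
It is approached by step down from G3 and left by step down to E3.
Step in, step out in the same direction — a passing tone.
It falls on the downbeat, so it is accented.

Accented passing tone.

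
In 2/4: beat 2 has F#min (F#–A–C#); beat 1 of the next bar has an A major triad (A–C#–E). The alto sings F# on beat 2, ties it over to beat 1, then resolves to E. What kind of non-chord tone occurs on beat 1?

The harmony at that moment is A major triad (A, C#, E); F# is not a chord tone.
It is held over (the same pitch as the preceding F#) and left by step down to E.
Held over from the previous chord and resolving down by step — a suspension.

Suspension.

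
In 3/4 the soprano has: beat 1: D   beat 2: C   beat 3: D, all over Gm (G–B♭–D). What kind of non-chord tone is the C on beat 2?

The harmony at that moment is G minor triad (G, B♭, D); C is not a chord tone.
It is approached by step down from D and left by step up to D.
Step away and step back to the same note — a neighbor tone (lower neighbor).

Lower neighbor tone.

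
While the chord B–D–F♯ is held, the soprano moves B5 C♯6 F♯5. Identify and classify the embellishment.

The harmony at that moment is B minor triad (B, D, F♯); C♯6 is not a chord tone.
It is approached by step up from B5 and left by leap down to F♯5.
Step in, leap out — an escape tone.

C♯6 is an escape tone.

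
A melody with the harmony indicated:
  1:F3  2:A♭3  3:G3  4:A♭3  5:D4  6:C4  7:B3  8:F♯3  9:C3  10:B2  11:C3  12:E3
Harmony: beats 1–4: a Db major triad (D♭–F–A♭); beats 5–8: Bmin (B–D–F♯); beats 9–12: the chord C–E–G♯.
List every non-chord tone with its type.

The harmony at that moment is D♭ major triad (D♭, F, A♭); G3 is not a chord tone.
It is approached by step down from A♭3 and left by step up to A♭3.
Step away and step back to the same note — a neighbor tone (lower neighbor).
The harmony at that moment is B minor triad (B, D, F♯); C4 is not a chord tone.
It is approached by step down from D4 and left by step down to B3.
Step in, step out in the same direction — a passing tone.
The harmony at that moment is C augmented triad (C, E, G♯); B2 is not a chord tone.
It is approached by step down from C3 and left by step up to C3.
Step away and step back to the same note — a neighbor tone (lower neighbor).

G3 (beat 3) — neighbor tone; C4 (beat 6) — passing tone; B2 (beat 10) — neighbor tone.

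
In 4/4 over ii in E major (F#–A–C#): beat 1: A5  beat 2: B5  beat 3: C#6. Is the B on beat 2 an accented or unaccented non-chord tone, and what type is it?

The harmony at that moment is F# minor triad (F#, A, C#); B5 is not a chord tone.
It is approached by step up from A5 and left by step up to C#6.
Step in, step out in the same direction — a passing tone.
It falls on a weak beat, so it is unaccented.

Unaccented passing tone.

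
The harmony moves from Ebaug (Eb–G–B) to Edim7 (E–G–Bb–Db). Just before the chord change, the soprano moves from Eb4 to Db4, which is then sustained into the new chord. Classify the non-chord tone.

The harmony at that moment is Eb augmented triad (Eb, G, B); Db4 is not a chord tone.
It is approached by step down from Eb4 and then sustained as the same pitch into the next harmony.
Arriving early and becoming a chord tone when the harmony changes — an anticipation.

Db4 is an anticipation.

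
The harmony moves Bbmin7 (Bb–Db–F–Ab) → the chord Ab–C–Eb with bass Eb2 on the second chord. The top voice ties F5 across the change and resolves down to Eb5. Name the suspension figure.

At the second chord the bass is Eb2. The suspended F5 lies a ninth above the bass; after resolving down by step to Eb5, the interval above the bass becomes an octave.
Suspension figures are named by those two intervals: 9–8.

9–8 suspension.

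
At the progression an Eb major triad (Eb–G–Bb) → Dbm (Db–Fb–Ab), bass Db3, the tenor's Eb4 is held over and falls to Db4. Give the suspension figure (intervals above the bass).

At the second chord the bass is Db3. The suspended Eb4 lies a ninth above the bass; after resolving down by step to Db4, the interval above the bass becomes an octave.
Suspension figures are named by those two intervals: 9–8.

9–8 suspension.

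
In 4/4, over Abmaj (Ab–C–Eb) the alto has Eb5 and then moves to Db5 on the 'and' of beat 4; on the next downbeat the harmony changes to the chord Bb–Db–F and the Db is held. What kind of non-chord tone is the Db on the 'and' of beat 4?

Anticipation.

The harmony at that moment is Ab major triad (Ab, C, Eb); Db5 is not a chord tone.
It is approached by step down from Eb5 and then sustained as the same pitch into the next harmony.
Arriving early and becoming a chord tone when the harmony changes — an anticipation.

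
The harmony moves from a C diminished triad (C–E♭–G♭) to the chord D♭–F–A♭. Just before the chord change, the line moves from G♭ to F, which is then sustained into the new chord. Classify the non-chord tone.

The harmony at that moment is C diminished triad (C, E♭, G♭); F is not a chord tone.
It is approached by step down from G♭ and then sustained as the same pitch into the next harmony.
Arriving early and becoming a chord tone when the harmony changes — an anticipation.

F is an anticipation.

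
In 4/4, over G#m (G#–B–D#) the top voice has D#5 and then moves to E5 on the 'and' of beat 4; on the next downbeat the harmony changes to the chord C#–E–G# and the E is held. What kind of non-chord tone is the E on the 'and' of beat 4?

The harmony at that moment is G# minor triad (G#, B, D#); E5 is not a chord tone.
It is approached by step up from D#5 and then sustained as the same pitch into the next harmony.
Arriving early and becoming a chord tone when the harmony changes — an anticipation.

Anticipation.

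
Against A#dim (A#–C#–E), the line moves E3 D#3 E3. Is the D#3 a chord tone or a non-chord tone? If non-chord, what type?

Non-chord tone — a neighbor tone.

The harmony at that moment is A# diminished triad (A#, C#, E); D#3 is not a chord tone.
It is approached by step down from E3 and left by step up to E3.
Step away and step back to the same note — a neighbor tone (lower neighbor).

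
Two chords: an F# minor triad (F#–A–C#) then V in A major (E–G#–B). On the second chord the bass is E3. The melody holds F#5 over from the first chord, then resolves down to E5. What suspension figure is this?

At the second chord the bass is E3. The suspended F#5 lies a ninth above the bass; after resolving down by step to E5, the interval above the bass becomes an octave.
Suspension figures are named by those two intervals: 9–8.

9–8 suspension.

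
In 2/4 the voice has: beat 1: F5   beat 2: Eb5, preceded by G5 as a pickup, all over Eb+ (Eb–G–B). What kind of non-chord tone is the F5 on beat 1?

Passing tone.

The harmony at that moment is Eb augmented triad (Eb, G, B); F5 is not a chord tone.
It is approached by step down from G5 and left by step down to Eb5.
Step in, step out in the same direction — a passing tone.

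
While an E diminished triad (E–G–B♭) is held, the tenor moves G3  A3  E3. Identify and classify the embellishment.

A3 is an escape tone.

The harmony at that moment is E diminished triad (E, G, B♭); A3 is not a chord tone.
It is approached by step up from G3 and left by leap down to E3.
Step in, leap out — an escape tone.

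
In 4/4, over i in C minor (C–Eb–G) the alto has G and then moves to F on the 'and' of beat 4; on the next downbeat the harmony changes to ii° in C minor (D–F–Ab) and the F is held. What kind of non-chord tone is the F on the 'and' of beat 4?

Anticipation.

The harmony at that moment is C minor triad (C, Eb, G); F is not a chord tone.
It is approached by step down from G and then sustained as the same pitch into the next harmony.
Arriving early and becoming a chord tone when the harmony changes — an anticipation.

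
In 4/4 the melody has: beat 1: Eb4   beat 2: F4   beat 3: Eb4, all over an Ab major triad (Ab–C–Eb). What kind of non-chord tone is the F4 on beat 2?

Upper neighbor tone.

The harmony at that moment is Ab major triad (Ab, C, Eb); F4 is not a chord tone.
It is approached by step up from Eb4 and left by step down to Eb4.
Step away and step back to the same note — a neighbor tone (upper neighbor).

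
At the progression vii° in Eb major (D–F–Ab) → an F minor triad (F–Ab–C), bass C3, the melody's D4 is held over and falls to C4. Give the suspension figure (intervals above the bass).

9–8 suspension.

At the second chord the bass is C3. The suspended D4 lies a ninth above the bass; after resolving down by step to C4, the interval above the bass becomes an octave.
Suspension figures are named by those two intervals: 9–8.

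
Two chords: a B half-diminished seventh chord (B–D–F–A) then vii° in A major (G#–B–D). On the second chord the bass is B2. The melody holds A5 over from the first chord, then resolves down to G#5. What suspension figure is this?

7–6 suspension.

At the second chord the bass is B2. The suspended A5 lies a seventh above the bass; after resolving down by step to G#5, the interval above the bass becomes a sixth.
Suspension figures are named by those two intervals: 7–6.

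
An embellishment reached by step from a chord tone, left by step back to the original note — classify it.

Neighbor tone.

Approach: by step. Departure: by step in the opposite direction, back to the starting pitch.
Stepwise on both sides but reversing to return to the same chord tone — a neighbor tone. (Had it continued onward in the same direction it would be a passing tone instead.)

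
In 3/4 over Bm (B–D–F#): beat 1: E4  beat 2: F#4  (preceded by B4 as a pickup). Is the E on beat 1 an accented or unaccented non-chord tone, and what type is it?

Accented appoggiatura.

The harmony at that moment is B minor triad (B, D, F#); E4 is not a chord tone.
It is approached by leap down from B4 and left by step up to F#4.
Leap in, step out — an appoggiatura.
It falls on the downbeat, so it is accented.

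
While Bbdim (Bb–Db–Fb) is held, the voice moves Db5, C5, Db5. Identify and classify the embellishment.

C5 is a neighbor tone.

The harmony at that moment is Bb diminished triad (Bb, Db, Fb); C5 is not a chord tone.
It is approached by step down from Db5 and left by step up to Db5.
Step away and step back to the same note — a neighbor tone (lower neighbor).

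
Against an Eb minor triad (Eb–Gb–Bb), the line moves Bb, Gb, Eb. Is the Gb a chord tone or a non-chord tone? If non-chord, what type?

Eb minor triad contains Eb, Gb, Bb; Gb is the third, so it is a chord tone.

Chord tone (the third of Eb minor triad).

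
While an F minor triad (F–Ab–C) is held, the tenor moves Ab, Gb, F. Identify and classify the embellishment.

The harmony at that moment is F minor triad (F, Ab, C); Gb is not a chord tone.
It is approached by step down from Ab and left by step down to F.
Step in, step out in the same direction — a passing tone.

Gb is a passing tone.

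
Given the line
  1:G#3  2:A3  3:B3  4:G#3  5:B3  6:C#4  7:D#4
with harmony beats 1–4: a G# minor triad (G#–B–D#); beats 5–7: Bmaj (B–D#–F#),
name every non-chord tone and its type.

The harmony at that moment is G# minor triad (G#, B, D#); A3 is not a chord tone.
It is approached by step up from G#3 and left by step up to B3.
Step in, step out in the same direction — a passing tone.
The harmony at that moment is B major triad (B, D#, F#); C#4 is not a chord tone.
It is approached by step up from B3 and left by step up to D#4.
Step in, step out in the same direction — a passing tone.

A3 (beat 2) — passing tone; C#4 (beat 6) — passing tone.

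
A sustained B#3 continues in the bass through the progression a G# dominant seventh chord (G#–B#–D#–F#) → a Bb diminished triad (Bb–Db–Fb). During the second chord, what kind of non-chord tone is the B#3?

The harmony at that moment is Bb diminished triad (Bb, Db, Fb); B#3 is not a chord tone.
It is held over (the same pitch as the preceding B#3) and then sustained as the same pitch into the next harmony.
Sustained through a change of harmony — a pedal tone.

Pedal tone (pedal point).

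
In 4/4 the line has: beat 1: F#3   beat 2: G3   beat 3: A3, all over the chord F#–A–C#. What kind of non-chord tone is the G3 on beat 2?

Passing tone.

The harmony at that moment is F# minor triad (F#, A, C#); G3 is not a chord tone.
It is approached by step up from F#3 and left by step up to A3.
Step in, step out in the same direction — a passing tone.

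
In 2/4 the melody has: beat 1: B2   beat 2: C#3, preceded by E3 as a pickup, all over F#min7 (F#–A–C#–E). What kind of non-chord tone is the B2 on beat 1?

Appoggiatura.

The harmony at that moment is F# minor seventh chord (F#, A, C#, E); B2 is not a chord tone.
It is approached by leap down from E3 and left by step up to C#3.
Leap in, step out, metrically accented — an appoggiatura.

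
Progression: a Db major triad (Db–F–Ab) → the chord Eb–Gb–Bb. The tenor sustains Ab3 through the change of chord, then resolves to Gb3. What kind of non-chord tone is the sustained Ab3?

Ab3 is a suspension.

The harmony at that moment is Eb minor triad (Eb, Gb, Bb); Ab3 is not a chord tone.
It is held over (the same pitch as the preceding Ab3) and left by step down to Gb3.
Held over from the previous chord and resolving down by step — a suspension.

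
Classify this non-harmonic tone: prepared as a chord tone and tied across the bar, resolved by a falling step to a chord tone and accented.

Suspension.

Approach: by preparation — the pitch is first a chord tone, then held (tied or repeated) while the harmony changes under it. Departure: down by step. Metric position: strong.
A prepared dissonance that resolves downward by step — a suspension. (The same figure resolving upward would be a retardation.)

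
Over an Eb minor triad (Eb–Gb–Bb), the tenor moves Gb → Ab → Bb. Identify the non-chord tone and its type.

Ab is a passing tone.

The harmony at that moment is Eb minor triad (Eb, Gb, Bb); Ab is not a chord tone.
It is approached by step up from Gb and left by step up to Bb.
Step in, step out in the same direction — a passing tone.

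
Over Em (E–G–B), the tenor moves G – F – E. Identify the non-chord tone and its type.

F is a passing tone.

The harmony at that moment is E minor triad (E, G, B); F is not a chord tone.
It is approached by step down from G and left by step down to E.
Step in, step out in the same direction — a passing tone.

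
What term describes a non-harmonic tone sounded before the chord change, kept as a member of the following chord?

Anticipation.

Approach: ahead of the chord change (typically by step), so it is dissonant against the current harmony. Departure: none — the same pitch is restated or held and is a chord tone of the new harmony.
Dissonant first, consonant once the harmony catches up: the note simply arrives early — an anticipation. (The reverse timing, consonant first and dissonant after the change, would be a suspension or retardation.)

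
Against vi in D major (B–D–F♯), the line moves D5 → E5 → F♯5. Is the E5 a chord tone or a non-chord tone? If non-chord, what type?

Non-chord tone — a passing tone.

The harmony at that moment is B minor triad (B, D, F♯); E5 is not a chord tone.
It is approached by step up from D5 and left by step up to F♯5.
Step in, step out in the same direction — a passing tone.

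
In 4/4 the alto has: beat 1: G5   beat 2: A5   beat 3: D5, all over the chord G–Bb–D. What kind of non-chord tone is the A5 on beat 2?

The harmony at that moment is G minor triad (G, Bb, D); A5 is not a chord tone.
It is approached by step up from G5 and left by leap down to D5.
Step in, leap out, on a weak beat — an escape tone.

Escape tone.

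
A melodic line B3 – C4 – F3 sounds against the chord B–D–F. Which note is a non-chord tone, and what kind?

C4 is an escape tone.

The harmony at that moment is B diminished triad (B, D, F); C4 is not a chord tone.
It is approached by step up from B3 and left by leap down to F3.
Step in, leap out — an escape tone.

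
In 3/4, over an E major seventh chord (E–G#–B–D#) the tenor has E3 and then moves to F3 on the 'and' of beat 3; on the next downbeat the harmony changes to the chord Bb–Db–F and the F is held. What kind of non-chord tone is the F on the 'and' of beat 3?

Anticipation.

The harmony at that moment is E major seventh chord (E, G#, B, D#); F3 is not a chord tone.
It is approached by step up from E3 and then sustained as the same pitch into the next harmony.
Arriving early and becoming a chord tone when the harmony changes — an anticipation.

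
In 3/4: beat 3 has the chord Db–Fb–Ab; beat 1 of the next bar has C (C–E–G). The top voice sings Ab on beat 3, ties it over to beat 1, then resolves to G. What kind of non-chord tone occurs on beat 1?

Suspension.

The harmony at that moment is C major triad (C, E, G); Ab is not a chord tone.
It is held over (the same pitch as the preceding Ab) and left by step down to G.
Held over from the previous chord and resolving down by step — a suspension.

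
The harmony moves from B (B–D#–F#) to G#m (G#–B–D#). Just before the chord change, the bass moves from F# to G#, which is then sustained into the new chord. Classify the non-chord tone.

The harmony at that moment is B major triad (B, D#, F#); G# is not a chord tone.
It is approached by step up from F# and then sustained as the same pitch into the next harmony.
Arriving early and becoming a chord tone when the harmony changes — an anticipation.

G# is an anticipation.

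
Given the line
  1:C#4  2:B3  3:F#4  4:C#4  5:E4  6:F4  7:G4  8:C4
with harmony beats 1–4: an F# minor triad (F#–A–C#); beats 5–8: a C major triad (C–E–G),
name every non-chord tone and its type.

B3 (beat 2) — escape tone; F4 (beat 6) — passing tone.

The harmony at that moment is F# minor triad (F#, A, C#); B3 is not a chord tone.
It is approached by step down from C#4 and left by leap up to F#4.
Step in, leap out — an escape tone.
The harmony at that moment is C major triad (C, E, G); F4 is not a chord tone.
It is approached by step up from E4 and left by step up to G4.
Step in, step out in the same direction — a passing tone.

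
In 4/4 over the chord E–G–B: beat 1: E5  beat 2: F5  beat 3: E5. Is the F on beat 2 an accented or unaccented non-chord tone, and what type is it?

Unaccented neighbor tone.

The harmony at that moment is E minor triad (E, G, B); F5 is not a chord tone.
It is approached by step up from E5 and left by step down to E5.
Step away and step back to the same note — a neighbor tone (upper neighbor).
It falls on a weak beat, so it is unaccented.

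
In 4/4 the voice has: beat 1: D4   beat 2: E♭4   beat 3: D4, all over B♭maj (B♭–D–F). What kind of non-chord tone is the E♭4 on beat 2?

The harmony at that moment is B♭ major triad (B♭, D, F); E♭4 is not a chord tone.
It is approached by step up from D4 and left by step down to D4.
Step away and step back to the same note — a neighbor tone (upper neighbor).

Upper neighbor tone.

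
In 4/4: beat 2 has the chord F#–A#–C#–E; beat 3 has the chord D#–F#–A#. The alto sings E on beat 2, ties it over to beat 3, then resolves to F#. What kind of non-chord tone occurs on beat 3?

The harmony at that moment is D# minor triad (D#, F#, A#); E is not a chord tone.
It is held over (the same pitch as the preceding E) and left by step up to F#.
Held over from the previous chord and resolving up by step — a retardation.

Retardation.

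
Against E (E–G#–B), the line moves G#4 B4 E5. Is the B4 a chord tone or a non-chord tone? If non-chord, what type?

Chord tone (the fifth of E major triad).

E major triad contains E, G#, B; B is the fifth, so it is a chord tone.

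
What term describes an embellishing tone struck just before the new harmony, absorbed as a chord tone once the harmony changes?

Anticipation.

Approach: ahead of the chord change (typically by step), so it is dissonant against the current harmony. Departure: none — the same pitch is restated or held and is a chord tone of the new harmony.
Dissonant first, consonant once the harmony catches up: the note simply arrives early — an anticipation. (The reverse timing, consonant first and dissonant after the change, would be a suspension or retardation.)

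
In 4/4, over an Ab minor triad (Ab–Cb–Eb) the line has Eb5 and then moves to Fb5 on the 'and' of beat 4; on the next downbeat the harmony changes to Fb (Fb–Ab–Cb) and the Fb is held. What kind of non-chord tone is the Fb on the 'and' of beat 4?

Anticipation.

The harmony at that moment is Ab minor triad (Ab, Cb, Eb); Fb5 is not a chord tone.
It is approached by step up from Eb5 and then sustained as the same pitch into the next harmony.
Arriving early and becoming a chord tone when the harmony changes — an anticipation.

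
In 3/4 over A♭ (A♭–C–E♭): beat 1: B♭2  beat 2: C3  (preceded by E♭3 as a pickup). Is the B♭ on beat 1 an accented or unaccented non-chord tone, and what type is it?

Accented appoggiatura.

The harmony at that moment is A♭ major triad (A♭, C, E♭); B♭2 is not a chord tone.
It is approached by leap down from E♭3 and left by step up to C3.
Leap in, step out — an appoggiatura.
It falls on the downbeat, so it is accented.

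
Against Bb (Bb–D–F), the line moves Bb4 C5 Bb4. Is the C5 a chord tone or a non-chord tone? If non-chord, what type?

The harmony at that moment is Bb major triad (Bb, D, F); C5 is not a chord tone.
It is approached by step up from Bb4 and left by step down to Bb4.
Step away and step back to the same note — a neighbor tone (upper neighbor).

Non-chord tone — a neighbor tone.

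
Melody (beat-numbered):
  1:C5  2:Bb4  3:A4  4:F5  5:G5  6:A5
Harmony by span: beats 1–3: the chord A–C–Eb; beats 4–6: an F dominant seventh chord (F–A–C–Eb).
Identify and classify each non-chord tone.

Bb4 (beat 2) — passing tone; G5 (beat 5) — passing tone.

The harmony at that moment is A diminished triad (A, C, Eb); Bb4 is not a chord tone.
It is approached by step down from C5 and left by step down to A4.
Step in, step out in the same direction — a passing tone.
The harmony at that moment is F dominant seventh chord (F, A, C, Eb); G5 is not a chord tone.
It is approached by step up from F5 and left by step up to A5.
Step in, step out in the same direction — a passing tone.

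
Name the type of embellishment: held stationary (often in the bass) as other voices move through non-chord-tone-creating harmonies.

Approach: none. Departure: none — a single pitch is sustained while the chords change around it, passing through harmonies that do not contain it.
No melodic motion at all; the dissonance is created entirely by the moving harmonies against the stationary note — a pedal tone (pedal point).

Pedal tone.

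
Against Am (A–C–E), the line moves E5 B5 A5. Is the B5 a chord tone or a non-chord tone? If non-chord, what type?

The harmony at that moment is A minor triad (A, C, E); B5 is not a chord tone.
It is approached by leap up from E5 and left by step down to A5.
Leap in, step out — an appoggiatura.

Non-chord tone — an appoggiatura.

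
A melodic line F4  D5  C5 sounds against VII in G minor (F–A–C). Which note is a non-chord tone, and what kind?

The harmony at that moment is F major triad (F, A, C); D5 is not a chord tone.
It is approached by leap up from F4 and left by step down to C5.
Leap in, step out — an appoggiatura.

D5 is an appoggiatura.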